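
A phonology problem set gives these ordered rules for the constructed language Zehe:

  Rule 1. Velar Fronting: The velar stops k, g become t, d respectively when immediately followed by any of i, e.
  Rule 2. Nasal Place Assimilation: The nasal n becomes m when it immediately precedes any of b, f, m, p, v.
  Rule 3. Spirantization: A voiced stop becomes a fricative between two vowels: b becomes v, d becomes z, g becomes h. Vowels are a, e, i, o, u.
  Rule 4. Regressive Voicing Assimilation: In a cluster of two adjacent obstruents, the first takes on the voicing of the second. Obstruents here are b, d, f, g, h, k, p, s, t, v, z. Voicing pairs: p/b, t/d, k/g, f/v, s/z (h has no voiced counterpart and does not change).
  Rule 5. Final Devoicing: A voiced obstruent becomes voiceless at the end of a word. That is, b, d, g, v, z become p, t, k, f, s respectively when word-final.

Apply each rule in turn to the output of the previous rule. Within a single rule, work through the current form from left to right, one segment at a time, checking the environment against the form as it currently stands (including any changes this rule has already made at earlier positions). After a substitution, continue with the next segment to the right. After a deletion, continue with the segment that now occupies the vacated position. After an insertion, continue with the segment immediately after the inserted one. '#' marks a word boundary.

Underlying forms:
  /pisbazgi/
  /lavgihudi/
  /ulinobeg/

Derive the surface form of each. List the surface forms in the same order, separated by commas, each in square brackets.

/pisbazgi/:
  Rule 1 Velar Fronting: [pisbazgi] → [pisbazdi]
  Rule 2 Nasal Place Assimilation: no change — [pisbazdi]
  Rule 3 Spirantization: no change — [pisbazdi]
  Rule 4 Regressive Voicing Assimilation: [pisbazdi] → [pizbazdi]
  Rule 5 Final Devoicing: no change — [pizbazdi]
/lavgihudi/:
  Rule 1 Velar Fronting: [lavgihudi] → [lavdihudi]
  Rule 2 Nasal Place Assimilation: no change — [lavdihudi]
  Rule 3 Spirantization: [lavdihudi] → [lavdihuzi]
  Rule 4 Regressive Voicing Assimilation: no change — [lavdihuzi]
  Rule 5 Final Devoicing: no change — [lavdihuzi]
/ulinobeg/:
  Rule 1 Velar Fronting: no change — [ulinobeg]
  Rule 2 Nasal Place Assimilation: no change — [ulinobeg]
  Rule 3 Spirantization: [ulinobeg] → [ulinoveg]
  Rule 4 Regressive Voicing Assimilation: no change — [ulinoveg]
  Rule 5 Final Devoicing: [ulinoveg] → [ulinovek]

[pizbazdi], [lavdihuzi], [ulinovek]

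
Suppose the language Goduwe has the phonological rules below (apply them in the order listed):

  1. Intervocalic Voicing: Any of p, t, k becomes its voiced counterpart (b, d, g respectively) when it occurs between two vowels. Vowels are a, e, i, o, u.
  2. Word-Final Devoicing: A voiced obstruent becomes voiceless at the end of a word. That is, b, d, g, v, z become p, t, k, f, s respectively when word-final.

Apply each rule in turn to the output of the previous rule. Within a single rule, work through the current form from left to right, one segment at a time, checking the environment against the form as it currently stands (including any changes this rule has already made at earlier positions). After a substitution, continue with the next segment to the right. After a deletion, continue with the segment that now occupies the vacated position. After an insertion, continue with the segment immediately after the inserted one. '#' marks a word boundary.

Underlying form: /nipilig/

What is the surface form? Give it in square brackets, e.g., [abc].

[nibilik]

1 Intervocalic Voicing: [nipilig] → [nibilig]
2 Word-Final Devoicing: [nibilig] → [nibilik]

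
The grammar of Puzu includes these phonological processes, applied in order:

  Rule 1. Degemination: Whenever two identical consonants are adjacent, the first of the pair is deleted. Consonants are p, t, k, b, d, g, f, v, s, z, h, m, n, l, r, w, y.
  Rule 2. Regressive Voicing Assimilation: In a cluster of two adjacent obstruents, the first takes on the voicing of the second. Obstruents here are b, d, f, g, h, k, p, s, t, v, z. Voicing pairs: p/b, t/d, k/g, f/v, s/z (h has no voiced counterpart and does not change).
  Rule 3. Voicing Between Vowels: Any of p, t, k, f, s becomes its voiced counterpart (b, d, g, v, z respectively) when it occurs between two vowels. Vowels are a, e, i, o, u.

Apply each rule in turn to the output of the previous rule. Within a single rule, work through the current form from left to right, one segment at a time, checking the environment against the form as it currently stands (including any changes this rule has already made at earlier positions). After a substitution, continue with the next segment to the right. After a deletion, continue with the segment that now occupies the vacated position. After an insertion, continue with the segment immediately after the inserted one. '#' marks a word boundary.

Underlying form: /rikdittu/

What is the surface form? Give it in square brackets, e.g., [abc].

[rigdidu]

Rule 1 Degemination: [rikdittu] → [rikditu]
Rule 2 Regressive Voicing Assimilation: [rikditu] → [rigditu]
Rule 3 Voicing Between Vowels: [rigditu] → [rigdidu]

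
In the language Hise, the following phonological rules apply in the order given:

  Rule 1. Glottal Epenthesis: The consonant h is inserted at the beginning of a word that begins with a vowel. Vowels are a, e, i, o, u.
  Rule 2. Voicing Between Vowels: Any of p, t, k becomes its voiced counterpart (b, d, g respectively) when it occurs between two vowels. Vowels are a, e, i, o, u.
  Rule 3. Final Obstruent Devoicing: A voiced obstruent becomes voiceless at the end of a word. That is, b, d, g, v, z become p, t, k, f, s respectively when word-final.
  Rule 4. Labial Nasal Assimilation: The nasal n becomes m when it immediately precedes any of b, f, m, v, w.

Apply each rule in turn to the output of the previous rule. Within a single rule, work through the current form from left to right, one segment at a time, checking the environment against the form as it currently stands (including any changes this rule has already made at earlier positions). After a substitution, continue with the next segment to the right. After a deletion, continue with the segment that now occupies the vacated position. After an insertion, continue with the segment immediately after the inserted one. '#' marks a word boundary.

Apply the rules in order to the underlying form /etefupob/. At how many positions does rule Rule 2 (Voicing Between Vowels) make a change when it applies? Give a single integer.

2

Rule 1 Glottal Epenthesis: [etefupob] → [hetefupob]
Rule 2 Voicing Between Vowels: [hetefupob] → [hedefubob]
Rule 3 Final Obstruent Devoicing: [hedefubob] → [hedefubop]
Rule 4 Labial Nasal Assimilation: no change — [hedefubop]
Rule Rule 2 changed 2 position(s).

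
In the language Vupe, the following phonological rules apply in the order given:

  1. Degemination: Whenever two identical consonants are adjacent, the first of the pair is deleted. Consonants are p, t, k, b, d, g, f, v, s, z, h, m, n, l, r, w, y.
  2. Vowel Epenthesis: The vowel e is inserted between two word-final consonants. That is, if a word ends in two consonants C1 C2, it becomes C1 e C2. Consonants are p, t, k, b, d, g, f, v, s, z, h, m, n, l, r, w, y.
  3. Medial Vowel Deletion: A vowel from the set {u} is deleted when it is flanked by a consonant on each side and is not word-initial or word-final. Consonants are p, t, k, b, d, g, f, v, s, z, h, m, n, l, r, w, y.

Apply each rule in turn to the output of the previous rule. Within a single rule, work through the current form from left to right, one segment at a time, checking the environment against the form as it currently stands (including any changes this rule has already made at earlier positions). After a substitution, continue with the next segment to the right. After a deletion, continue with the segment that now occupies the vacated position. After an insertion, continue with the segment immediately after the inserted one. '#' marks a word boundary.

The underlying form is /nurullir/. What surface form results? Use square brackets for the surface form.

1 Degemination: [nurullir] → [nurulir]
2 Vowel Epenthesis: no change — [nurulir]
3 Medial Vowel Deletion: [nurulir] → [nrlir]

[nrlir]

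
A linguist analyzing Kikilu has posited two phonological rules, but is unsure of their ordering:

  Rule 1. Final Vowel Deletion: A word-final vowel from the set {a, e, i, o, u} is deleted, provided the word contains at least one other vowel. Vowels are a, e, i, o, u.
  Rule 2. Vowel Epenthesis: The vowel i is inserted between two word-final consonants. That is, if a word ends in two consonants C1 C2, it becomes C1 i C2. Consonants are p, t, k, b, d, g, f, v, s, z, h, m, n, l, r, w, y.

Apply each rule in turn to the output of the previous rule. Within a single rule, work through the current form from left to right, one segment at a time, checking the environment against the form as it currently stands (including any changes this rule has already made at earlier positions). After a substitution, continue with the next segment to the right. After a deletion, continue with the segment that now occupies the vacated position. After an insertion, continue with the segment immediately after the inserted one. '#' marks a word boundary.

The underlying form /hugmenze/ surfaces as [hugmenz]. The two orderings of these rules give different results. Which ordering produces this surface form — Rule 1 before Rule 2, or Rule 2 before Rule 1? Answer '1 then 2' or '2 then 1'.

Order 1 then 2:
  1 Final Vowel Deletion: [hugmenze] → [hugmenz]
  2 Vowel Epenthesis: [hugmenz] → [hugmeniz]
  result: [hugmeniz]
Order 2 then 1:
  2 Vowel Epenthesis: no change — [hugmenze]
  1 Final Vowel Deletion: [hugmenze] → [hugmenz]
  result: [hugmenz]

2 then 1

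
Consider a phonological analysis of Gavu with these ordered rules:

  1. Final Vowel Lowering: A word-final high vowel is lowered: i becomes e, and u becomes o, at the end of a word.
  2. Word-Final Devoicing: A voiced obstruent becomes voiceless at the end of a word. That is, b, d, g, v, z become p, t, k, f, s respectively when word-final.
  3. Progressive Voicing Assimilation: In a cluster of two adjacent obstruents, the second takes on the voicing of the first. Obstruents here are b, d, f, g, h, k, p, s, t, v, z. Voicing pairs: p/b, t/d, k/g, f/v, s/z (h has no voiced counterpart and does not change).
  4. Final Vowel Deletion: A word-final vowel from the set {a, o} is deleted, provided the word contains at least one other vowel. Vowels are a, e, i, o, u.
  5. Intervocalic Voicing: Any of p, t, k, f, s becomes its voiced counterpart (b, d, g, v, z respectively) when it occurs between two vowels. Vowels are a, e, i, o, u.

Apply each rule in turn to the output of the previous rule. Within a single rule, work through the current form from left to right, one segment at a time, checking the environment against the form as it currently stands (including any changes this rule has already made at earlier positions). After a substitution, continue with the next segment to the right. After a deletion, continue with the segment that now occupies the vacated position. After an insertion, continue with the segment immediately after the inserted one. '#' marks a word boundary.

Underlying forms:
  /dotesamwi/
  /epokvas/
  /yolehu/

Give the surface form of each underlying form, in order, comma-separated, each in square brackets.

/dotesamwi/:
  1 Final Vowel Lowering: [dotesamwi] → [dotesamwe]
  2 Word-Final Devoicing: no change — [dotesamwe]
  3 Progressive Voicing Assimilation: no change — [dotesamwe]
  4 Final Vowel Deletion: no change — [dotesamwe]
  5 Intervocalic Voicing: [dotesamwe] → [dodezamwe]
/epokvas/:
  1 Final Vowel Lowering: no change — [epokvas]
  2 Word-Final Devoicing: no change — [epokvas]
  3 Progressive Voicing Assimilation: [epokvas] → [epokfas]
  4 Final Vowel Deletion: no change — [epokfas]
  5 Intervocalic Voicing: [epokfas] → [ebokfas]
/yolehu/:
  1 Final Vowel Lowering: [yolehu] → [yoleho]
  2 Word-Final Devoicing: no change — [yoleho]
  3 Progressive Voicing Assimilation: no change — [yoleho]
  4 Final Vowel Deletion: [yoleho] → [yoleh]
  5 Intervocalic Voicing: no change — [yoleh]

[dodezamwe], [ebokfas], [yoleh]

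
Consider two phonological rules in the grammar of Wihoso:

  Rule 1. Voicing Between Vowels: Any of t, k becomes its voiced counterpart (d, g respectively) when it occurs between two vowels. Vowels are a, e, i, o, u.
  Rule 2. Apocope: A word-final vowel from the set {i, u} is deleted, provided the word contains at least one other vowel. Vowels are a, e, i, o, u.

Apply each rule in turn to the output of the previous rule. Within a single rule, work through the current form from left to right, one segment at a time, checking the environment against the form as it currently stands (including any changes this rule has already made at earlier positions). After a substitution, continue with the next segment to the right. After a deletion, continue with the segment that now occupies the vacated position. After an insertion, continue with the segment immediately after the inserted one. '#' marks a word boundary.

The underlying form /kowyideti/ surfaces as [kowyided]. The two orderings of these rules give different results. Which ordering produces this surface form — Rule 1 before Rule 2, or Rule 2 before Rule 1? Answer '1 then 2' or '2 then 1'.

Order 1 then 2:
  1 Voicing Between Vowels: [kowyideti] → [kowyidedi]
  2 Apocope: [kowyidedi] → [kowyided]
  result: [kowyided]
Order 2 then 1:
  2 Apocope: [kowyideti] → [kowyidet]
  1 Voicing Between Vowels: no change — [kowyidet]
  result: [kowyidet]

1 then 2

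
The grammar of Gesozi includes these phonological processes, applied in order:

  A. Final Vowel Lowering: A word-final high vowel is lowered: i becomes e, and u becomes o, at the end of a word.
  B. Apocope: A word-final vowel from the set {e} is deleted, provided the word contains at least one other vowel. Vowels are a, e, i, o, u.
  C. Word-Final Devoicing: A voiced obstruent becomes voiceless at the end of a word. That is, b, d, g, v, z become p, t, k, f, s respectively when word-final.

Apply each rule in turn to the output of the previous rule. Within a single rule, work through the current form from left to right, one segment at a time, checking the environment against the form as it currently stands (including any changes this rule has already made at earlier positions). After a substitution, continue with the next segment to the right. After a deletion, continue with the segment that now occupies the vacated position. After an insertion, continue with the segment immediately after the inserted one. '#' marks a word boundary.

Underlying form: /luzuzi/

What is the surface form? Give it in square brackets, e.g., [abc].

[luzus]

A Final Vowel Lowering: [luzuzi] → [luzuze]
B Apocope: [luzuze] → [luzuz]
C Word-Final Devoicing: [luzuz] → [luzus]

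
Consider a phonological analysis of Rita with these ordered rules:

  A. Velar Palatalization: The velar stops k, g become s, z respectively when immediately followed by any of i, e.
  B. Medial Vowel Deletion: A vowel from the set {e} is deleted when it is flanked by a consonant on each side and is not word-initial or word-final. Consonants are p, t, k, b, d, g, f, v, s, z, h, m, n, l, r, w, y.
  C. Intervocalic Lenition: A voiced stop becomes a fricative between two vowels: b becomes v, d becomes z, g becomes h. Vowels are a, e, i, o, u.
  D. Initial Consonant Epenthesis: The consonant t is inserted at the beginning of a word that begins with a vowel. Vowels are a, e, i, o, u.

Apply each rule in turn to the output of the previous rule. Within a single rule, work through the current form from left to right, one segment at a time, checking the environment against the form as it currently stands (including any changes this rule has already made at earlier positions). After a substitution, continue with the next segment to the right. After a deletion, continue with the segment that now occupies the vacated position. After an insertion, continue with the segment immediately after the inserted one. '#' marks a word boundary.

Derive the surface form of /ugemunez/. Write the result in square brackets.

[tuzmunz]

A Velar Palatalization: [ugemunez] → [uzemunez]
B Medial Vowel Deletion: [uzemunez] → [uzmunz]
C Intervocalic Lenition: no change — [uzmunz]
D Initial Consonant Epenthesis: [uzmunz] → [tuzmunz]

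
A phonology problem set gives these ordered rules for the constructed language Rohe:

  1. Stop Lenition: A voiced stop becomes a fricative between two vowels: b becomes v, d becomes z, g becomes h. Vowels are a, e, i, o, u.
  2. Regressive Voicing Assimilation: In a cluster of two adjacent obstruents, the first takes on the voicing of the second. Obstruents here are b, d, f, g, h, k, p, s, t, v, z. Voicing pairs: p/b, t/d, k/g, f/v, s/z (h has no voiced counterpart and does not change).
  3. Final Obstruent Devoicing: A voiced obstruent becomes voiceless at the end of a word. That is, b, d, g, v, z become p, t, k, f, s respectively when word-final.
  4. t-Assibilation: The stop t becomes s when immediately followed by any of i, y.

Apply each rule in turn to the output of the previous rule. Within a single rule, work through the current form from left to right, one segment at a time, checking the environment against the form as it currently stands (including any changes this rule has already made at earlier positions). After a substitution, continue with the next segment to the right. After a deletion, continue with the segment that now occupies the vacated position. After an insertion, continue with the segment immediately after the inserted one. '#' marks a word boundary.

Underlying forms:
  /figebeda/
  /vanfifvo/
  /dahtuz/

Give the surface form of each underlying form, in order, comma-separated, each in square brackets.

/figebeda/:
  1 Stop Lenition: [figebeda] → [fiheveza]
  2 Regressive Voicing Assimilation: no change — [fiheveza]
  3 Final Obstruent Devoicing: no change — [fiheveza]
  4 t-Assibilation: no change — [fiheveza]
/vanfifvo/:
  1 Stop Lenition: no change — [vanfifvo]
  2 Regressive Voicing Assimilation: [vanfifvo] → [vanfivvo]
  3 Final Obstruent Devoicing: no change — [vanfivvo]
  4 t-Assibilation: no change — [vanfivvo]
/dahtuz/:
  1 Stop Lenition: no change — [dahtuz]
  2 Regressive Voicing Assimilation: no change — [dahtuz]
  3 Final Obstruent Devoicing: [dahtuz] → [dahtus]
  4 t-Assibilation: no change — [dahtus]

[fiheveza], [vanfivvo], [dahtus]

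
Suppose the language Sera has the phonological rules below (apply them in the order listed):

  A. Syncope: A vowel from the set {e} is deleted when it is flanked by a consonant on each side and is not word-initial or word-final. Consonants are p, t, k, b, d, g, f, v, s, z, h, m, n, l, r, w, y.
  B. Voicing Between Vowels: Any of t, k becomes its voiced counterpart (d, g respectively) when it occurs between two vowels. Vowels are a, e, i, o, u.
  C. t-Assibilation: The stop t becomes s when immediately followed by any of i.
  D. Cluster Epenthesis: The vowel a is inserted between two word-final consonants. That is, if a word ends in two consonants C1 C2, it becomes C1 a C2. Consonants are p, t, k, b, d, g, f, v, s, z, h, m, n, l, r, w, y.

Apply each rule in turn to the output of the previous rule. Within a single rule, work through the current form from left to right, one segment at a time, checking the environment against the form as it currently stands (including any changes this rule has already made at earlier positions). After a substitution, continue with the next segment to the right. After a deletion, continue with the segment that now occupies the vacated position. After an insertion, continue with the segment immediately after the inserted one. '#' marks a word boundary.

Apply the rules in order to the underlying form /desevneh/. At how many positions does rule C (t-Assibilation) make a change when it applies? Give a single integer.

A Syncope: [desevneh] → [dsvnh]
B Voicing Between Vowels: no change — [dsvnh]
C t-Assibilation: no change — [dsvnh]
D Cluster Epenthesis: [dsvnh] → [dsvnah]
Rule C changed 0 position(s).

0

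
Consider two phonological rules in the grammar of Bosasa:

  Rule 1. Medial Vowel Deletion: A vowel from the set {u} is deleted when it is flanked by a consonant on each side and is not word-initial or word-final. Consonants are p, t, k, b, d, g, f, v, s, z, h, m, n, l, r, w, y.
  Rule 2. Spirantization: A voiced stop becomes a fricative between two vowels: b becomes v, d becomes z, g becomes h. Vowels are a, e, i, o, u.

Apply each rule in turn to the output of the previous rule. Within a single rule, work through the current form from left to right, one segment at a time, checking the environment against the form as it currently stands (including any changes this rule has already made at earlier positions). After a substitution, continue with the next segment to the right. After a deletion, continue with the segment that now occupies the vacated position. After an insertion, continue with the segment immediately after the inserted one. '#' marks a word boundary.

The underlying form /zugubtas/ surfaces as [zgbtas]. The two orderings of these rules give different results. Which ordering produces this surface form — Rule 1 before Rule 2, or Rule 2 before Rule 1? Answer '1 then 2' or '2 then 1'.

1 then 2

Order 1 then 2:
  1 Medial Vowel Deletion: [zugubtas] → [zgbtas]
  2 Spirantization: no change — [zgbtas]
  result: [zgbtas]
Order 2 then 1:
  2 Spirantization: [zugubtas] → [zuhubtas]
  1 Medial Vowel Deletion: [zuhubtas] → [zhbtas]
  result: [zhbtas]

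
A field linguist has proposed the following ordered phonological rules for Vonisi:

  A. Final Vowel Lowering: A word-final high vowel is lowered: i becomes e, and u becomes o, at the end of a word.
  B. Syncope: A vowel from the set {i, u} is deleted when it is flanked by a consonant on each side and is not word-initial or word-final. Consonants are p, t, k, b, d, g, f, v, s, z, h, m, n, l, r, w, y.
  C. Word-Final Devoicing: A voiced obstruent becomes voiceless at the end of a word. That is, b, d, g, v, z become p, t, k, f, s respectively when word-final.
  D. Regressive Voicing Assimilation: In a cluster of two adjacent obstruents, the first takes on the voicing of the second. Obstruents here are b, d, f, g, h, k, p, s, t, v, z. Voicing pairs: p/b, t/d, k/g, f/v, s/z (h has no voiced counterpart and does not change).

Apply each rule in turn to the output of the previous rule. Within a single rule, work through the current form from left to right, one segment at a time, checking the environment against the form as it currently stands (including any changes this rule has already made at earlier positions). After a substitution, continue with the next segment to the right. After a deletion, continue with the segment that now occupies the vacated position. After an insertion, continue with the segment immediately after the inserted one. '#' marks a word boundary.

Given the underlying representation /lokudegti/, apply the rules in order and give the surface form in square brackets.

[logdekte]

A Final Vowel Lowering: [lokudegti] → [lokudegte]
B Syncope: [lokudegte] → [lokdegte]
C Word-Final Devoicing: no change — [lokdegte]
D Regressive Voicing Assimilation: [lokdegte] → [logdekte]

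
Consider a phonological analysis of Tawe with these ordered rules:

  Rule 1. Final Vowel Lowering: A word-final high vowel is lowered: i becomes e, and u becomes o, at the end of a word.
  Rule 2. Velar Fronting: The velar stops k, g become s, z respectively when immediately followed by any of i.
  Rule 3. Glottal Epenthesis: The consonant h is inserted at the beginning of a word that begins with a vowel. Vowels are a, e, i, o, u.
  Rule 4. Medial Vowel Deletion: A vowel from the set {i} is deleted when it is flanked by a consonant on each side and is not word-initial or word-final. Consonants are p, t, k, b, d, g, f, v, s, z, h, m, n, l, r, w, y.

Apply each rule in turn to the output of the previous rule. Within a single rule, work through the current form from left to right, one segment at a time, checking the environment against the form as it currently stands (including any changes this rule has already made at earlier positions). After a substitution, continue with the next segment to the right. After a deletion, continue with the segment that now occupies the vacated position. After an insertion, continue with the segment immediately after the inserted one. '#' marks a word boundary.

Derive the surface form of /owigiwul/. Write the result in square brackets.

Rule 1 Final Vowel Lowering: no change — [owigiwul]
Rule 2 Velar Fronting: [owigiwul] → [owiziwul]
Rule 3 Glottal Epenthesis: [owiziwul] → [howiziwul]
Rule 4 Medial Vowel Deletion: [howiziwul] → [howzwul]

[howzwul]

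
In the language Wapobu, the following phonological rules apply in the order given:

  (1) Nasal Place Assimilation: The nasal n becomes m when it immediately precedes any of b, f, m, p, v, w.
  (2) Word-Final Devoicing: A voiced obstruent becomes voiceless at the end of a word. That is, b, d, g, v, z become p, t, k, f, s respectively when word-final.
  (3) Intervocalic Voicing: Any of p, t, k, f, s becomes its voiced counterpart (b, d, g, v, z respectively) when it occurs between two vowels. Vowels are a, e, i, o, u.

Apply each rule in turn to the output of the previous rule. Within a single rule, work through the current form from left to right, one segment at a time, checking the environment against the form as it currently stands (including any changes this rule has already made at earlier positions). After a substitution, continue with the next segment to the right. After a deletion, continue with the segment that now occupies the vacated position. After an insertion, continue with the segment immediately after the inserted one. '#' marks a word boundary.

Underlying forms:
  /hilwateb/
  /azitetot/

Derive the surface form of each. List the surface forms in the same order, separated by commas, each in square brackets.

[hilwadep], [azidedot]

/hilwateb/:
  (1) Nasal Place Assimilation: no change — [hilwateb]
  (2) Word-Final Devoicing: [hilwateb] → [hilwatep]
  (3) Intervocalic Voicing: [hilwatep] → [hilwadep]
/azitetot/:
  (1) Nasal Place Assimilation: no change — [azitetot]
  (2) Word-Final Devoicing: no change — [azitetot]
  (3) Intervocalic Voicing: [azitetot] → [azidedot]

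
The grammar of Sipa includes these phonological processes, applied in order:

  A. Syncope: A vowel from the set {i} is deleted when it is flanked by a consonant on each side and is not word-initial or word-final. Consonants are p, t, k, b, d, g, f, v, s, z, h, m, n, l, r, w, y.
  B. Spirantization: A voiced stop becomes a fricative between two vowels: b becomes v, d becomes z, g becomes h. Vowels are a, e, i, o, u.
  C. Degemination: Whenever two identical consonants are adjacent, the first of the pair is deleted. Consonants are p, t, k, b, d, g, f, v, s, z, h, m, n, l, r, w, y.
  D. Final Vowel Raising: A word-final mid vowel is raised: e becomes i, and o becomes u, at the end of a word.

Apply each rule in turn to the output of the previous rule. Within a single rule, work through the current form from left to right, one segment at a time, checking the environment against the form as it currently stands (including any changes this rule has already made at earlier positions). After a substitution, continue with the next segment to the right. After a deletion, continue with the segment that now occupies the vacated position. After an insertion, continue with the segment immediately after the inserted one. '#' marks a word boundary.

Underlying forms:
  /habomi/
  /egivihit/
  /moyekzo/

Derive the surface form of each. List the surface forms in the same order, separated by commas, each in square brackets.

[havomi], [egvht], [moyekzu]

/habomi/:
  A Syncope: no change — [habomi]
  B Spirantization: [habomi] → [havomi]
  C Degemination: no change — [havomi]
  D Final Vowel Raising: no change — [havomi]
/egivihit/:
  A Syncope: [egivihit] → [egvht]
  B Spirantization: no change — [egvht]
  C Degemination: no change — [egvht]
  D Final Vowel Raising: no change — [egvht]
/moyekzo/:
  A Syncope: no change — [moyekzo]
  B Spirantization: no change — [moyekzo]
  C Degemination: no change — [moyekzo]
  D Final Vowel Raising: [moyekzo] → [moyekzu]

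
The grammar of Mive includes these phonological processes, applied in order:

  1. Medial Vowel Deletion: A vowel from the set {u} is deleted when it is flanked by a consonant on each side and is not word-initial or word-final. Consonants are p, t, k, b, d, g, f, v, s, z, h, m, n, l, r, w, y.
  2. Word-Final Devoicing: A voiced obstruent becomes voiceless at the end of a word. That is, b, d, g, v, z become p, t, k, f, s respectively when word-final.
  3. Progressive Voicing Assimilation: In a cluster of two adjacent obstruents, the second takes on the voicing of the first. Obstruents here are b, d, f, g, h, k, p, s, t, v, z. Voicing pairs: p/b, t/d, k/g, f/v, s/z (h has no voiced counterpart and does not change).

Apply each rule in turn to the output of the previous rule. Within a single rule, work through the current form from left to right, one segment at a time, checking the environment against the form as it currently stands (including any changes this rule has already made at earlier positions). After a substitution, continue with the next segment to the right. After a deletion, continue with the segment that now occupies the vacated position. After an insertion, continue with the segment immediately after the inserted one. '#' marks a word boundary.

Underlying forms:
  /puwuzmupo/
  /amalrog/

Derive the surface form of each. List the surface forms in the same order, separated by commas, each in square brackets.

[pwzmpo], [amalrok]

/puwuzmupo/:
  1 Medial Vowel Deletion: [puwuzmupo] → [pwzmpo]
  2 Word-Final Devoicing: no change — [pwzmpo]
  3 Progressive Voicing Assimilation: no change — [pwzmpo]
/amalrog/:
  1 Medial Vowel Deletion: no change — [amalrog]
  2 Word-Final Devoicing: [amalrog] → [amalrok]
  3 Progressive Voicing Assimilation: no change — [amalrok]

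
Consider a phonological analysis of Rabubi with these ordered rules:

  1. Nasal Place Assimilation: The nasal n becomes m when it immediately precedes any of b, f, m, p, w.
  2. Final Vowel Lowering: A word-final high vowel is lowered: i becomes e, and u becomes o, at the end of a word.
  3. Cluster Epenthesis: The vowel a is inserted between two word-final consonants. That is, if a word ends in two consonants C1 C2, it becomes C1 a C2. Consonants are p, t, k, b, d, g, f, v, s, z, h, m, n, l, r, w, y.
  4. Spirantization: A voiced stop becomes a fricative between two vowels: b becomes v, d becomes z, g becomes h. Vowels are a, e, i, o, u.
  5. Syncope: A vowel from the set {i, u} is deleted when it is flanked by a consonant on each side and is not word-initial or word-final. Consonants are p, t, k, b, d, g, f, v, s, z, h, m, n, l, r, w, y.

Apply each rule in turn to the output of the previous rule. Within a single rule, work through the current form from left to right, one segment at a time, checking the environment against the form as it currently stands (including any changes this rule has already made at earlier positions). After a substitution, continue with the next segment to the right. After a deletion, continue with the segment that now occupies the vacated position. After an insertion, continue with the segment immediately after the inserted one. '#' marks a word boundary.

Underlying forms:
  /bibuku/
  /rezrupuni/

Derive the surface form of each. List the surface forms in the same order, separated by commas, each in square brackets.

/bibuku/:
  1 Nasal Place Assimilation: no change — [bibuku]
  2 Final Vowel Lowering: [bibuku] → [bibuko]
  3 Cluster Epenthesis: no change — [bibuko]
  4 Spirantization: [bibuko] → [bivuko]
  5 Syncope: [bivuko] → [bvko]
/rezrupuni/:
  1 Nasal Place Assimilation: no change — [rezrupuni]
  2 Final Vowel Lowering: [rezrupuni] → [rezrupune]
  3 Cluster Epenthesis: no change — [rezrupune]
  4 Spirantization: no change — [rezrupune]
  5 Syncope: [rezrupune] → [rezrpne]

[bvko], [rezrpne]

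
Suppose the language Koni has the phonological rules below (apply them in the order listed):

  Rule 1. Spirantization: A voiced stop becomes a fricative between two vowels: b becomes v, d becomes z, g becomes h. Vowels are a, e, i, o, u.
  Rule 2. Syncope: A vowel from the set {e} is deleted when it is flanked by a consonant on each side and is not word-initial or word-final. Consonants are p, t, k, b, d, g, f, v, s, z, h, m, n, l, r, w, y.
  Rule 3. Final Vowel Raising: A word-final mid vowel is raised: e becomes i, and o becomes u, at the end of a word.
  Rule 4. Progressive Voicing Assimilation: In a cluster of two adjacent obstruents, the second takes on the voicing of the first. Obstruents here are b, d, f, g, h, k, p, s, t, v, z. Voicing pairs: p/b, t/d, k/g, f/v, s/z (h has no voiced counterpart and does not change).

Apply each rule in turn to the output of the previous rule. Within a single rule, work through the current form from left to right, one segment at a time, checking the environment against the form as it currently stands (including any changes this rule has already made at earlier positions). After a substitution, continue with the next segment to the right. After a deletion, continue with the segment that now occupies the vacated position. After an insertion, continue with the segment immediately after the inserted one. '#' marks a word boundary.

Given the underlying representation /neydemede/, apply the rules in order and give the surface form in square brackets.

[nydmzi]

Rule 1 Spirantization: [neydemede] → [neydemeze]
Rule 2 Syncope: [neydemeze] → [nydmze]
Rule 3 Final Vowel Raising: [nydmze] → [nydmzi]
Rule 4 Progressive Voicing Assimilation: no change — [nydmzi]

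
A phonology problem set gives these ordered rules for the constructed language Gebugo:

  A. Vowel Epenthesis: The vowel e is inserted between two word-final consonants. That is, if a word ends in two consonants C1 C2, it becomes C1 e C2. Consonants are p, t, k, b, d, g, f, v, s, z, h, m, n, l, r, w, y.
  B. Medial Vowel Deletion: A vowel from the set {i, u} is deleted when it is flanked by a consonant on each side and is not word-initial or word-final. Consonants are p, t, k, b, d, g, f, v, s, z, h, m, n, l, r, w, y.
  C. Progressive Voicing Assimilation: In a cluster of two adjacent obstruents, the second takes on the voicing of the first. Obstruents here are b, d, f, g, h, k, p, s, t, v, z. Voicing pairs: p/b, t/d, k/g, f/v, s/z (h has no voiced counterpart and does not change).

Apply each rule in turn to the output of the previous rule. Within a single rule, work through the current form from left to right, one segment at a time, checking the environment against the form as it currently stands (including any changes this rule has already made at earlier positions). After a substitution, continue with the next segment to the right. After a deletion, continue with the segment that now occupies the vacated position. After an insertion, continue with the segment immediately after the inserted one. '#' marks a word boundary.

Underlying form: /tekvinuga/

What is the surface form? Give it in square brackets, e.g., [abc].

[tekfnga]

A Vowel Epenthesis: no change — [tekvinuga]
B Medial Vowel Deletion: [tekvinuga] → [tekvnga]
C Progressive Voicing Assimilation: [tekvnga] → [tekfnga]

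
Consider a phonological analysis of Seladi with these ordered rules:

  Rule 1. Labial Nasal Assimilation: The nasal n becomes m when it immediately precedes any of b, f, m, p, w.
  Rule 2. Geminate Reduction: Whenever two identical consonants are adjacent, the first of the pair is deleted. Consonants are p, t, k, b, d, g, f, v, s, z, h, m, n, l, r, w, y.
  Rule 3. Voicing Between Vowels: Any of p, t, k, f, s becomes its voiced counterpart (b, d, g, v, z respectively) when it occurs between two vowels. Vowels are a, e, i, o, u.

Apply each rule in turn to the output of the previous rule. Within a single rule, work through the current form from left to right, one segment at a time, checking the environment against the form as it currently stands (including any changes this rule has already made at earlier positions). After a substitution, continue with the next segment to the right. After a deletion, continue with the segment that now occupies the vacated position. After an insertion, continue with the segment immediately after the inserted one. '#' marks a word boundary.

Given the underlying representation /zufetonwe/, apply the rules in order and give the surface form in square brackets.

Rule 1 Labial Nasal Assimilation: [zufetonwe] → [zufetomwe]
Rule 2 Geminate Reduction: no change — [zufetomwe]
Rule 3 Voicing Between Vowels: [zufetomwe] → [zuvedomwe]

[zuvedomwe]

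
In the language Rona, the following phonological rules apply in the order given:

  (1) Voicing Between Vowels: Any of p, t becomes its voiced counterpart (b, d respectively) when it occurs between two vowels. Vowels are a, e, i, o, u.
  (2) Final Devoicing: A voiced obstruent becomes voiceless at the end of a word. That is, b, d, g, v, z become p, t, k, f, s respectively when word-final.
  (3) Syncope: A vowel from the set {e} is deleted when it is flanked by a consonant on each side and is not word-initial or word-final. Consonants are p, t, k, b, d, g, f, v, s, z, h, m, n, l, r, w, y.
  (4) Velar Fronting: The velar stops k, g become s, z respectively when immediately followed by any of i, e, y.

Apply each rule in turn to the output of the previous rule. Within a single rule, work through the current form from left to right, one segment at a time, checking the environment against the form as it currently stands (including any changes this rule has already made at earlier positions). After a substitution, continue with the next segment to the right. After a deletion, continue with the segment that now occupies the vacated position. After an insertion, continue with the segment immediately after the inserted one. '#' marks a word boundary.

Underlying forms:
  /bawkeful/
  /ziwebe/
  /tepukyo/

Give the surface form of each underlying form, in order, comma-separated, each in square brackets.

[bawkful], [ziwbe], [tbusyo]

/bawkeful/:
  (1) Voicing Between Vowels: no change — [bawkeful]
  (2) Final Devoicing: no change — [bawkeful]
  (3) Syncope: [bawkeful] → [bawkful]
  (4) Velar Fronting: no change — [bawkful]
/ziwebe/:
  (1) Voicing Between Vowels: no change — [ziwebe]
  (2) Final Devoicing: no change — [ziwebe]
  (3) Syncope: [ziwebe] → [ziwbe]
  (4) Velar Fronting: no change — [ziwbe]
/tepukyo/:
  (1) Voicing Between Vowels: [tepukyo] → [tebukyo]
  (2) Final Devoicing: no change — [tebukyo]
  (3) Syncope: [tebukyo] → [tbukyo]
  (4) Velar Fronting: [tbukyo] → [tbusyo]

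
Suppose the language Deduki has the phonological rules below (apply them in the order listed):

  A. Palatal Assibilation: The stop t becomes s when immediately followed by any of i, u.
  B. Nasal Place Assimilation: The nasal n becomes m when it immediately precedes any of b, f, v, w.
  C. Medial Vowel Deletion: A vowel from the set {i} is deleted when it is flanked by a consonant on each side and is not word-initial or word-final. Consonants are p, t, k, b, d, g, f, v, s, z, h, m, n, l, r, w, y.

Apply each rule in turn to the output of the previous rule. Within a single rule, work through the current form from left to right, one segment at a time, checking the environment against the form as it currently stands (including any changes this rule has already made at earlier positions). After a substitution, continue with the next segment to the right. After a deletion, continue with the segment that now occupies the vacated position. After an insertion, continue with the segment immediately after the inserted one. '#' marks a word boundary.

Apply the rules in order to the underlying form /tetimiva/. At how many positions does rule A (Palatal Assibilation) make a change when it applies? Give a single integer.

A Palatal Assibilation: [tetimiva] → [tesimiva]
B Nasal Place Assimilation: no change — [tesimiva]
C Medial Vowel Deletion: [tesimiva] → [tesmva]
Rule A changed 1 position(s).

1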